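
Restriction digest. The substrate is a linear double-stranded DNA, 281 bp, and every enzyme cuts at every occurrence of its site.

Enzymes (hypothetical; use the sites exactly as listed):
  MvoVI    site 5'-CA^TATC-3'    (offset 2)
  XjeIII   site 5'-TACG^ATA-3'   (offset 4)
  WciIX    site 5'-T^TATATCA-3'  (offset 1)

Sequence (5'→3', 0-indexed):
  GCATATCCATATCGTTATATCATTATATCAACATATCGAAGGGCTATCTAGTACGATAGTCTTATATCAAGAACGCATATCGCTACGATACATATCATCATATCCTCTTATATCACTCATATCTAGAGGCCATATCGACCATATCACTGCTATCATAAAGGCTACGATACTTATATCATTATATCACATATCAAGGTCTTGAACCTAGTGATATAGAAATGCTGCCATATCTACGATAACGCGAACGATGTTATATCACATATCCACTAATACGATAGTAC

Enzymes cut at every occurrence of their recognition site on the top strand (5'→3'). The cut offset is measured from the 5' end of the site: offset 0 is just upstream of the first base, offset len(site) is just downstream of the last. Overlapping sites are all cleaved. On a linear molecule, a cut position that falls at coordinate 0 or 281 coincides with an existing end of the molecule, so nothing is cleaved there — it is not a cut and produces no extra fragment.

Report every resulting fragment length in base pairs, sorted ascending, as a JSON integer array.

[3,5,5,6,6,7,7,8,8,8,8,8,9,9,9,10,10,11,13,14,15,16,22,25,39]

Site scan:
  MvoVI CATATC/2: at [1, 7, 31, 75, 90, 98, 117, 130, 139, 186, 225, 258] ⇒ [3, 9, 33, 77, 92, 100, 119, 132, 141, 188, 227, 260]
  XjeIII TACGATA/4: at [51, 83, 162, 231, 270] ⇒ [55, 87, 166, 235, 274]
  WciIX TTATATCA/1: at [14, 22, 61, 107, 170, 178, 250] ⇒ [15, 23, 62, 108, 171, 179, 251]

Pooled cuts: [3, 9, 15, 23, 33, 55, 62, 77, 87, 92, 100, 108, 119, 132, 141, 166, 171, 179, 188, 227, 235, 251, 260, 274]

Fragments:
  [0,3): 3 bp
  [3,9): 6 bp
  [9,15): 6 bp
  [15,23): 8 bp
  [23,33): 10 bp
  [33,55): 22 bp
  [55,62): 7 bp
  [62,77): 15 bp
  [77,87): 10 bp
  [87,92): 5 bp
  [92,100): 8 bp
  [100,108): 8 bp
  [108,119): 11 bp
  [119,132): 13 bp
  [132,141): 9 bp
  [141,166): 25 bp
  [166,171): 5 bp
  [171,179): 8 bp
  [179,188): 9 bp
  [188,227): 39 bp
  [227,235): 8 bp
  [235,251): 16 bp
  [251,260): 9 bp
  [260,274): 14 bp
  [274,281): 7 bp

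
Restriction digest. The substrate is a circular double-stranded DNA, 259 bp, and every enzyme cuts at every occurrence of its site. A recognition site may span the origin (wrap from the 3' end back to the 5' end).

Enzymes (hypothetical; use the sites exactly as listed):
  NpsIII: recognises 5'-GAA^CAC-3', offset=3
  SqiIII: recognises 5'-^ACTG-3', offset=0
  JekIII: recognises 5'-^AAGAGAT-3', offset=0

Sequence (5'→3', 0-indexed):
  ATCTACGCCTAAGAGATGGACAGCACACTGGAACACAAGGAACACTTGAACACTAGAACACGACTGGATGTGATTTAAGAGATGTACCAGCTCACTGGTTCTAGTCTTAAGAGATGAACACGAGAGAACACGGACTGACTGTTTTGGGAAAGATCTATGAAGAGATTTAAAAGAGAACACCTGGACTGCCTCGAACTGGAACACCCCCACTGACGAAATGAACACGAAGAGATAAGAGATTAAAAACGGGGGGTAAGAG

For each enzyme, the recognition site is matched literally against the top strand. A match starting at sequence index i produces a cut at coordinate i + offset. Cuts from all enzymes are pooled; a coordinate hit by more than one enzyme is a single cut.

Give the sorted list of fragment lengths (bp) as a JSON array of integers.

Site scan:
  NpsIII GAACAC/3: at [30, 39, 47, 55, 115, 125, 174, 198, 219] ⇒ [33, 42, 50, 58, 118, 128, 177, 201, 222]
  SqiIII ACTG/0: at [26, 62, 93, 133, 137, 184, 194, 208] ⇒ [26, 62, 93, 133, 137, 184, 194, 208]
  JekIII AAGAGAT/0: at [10, 76, 108, 159, 226, 233, 254] ⇒ [10, 76, 108, 159, 226, 233, 254]

All cut coordinates (distinct, sorted): [10, 26, 33, 42, 50, 58, 62, 76, 93, 108, 118, 128, 133, 137, 159, 177, 184, 194, 201, 208, 222, 226, 233, 254]

Fragments:
  10→26: 16 bp
  26→33: 7 bp
  33→42: 9 bp
  42→50: 8 bp
  50→58: 8 bp
  58→62: 4 bp
  62→76: 14 bp
  76→93: 17 bp
  93→108: 15 bp
  108→118: 10 bp
  118→128: 10 bp
  128→133: 5 bp
  133→137: 4 bp
  137→159: 22 bp
  159→177: 18 bp
  177→184: 7 bp
  184→194: 10 bp
  194→201: 7 bp
  201→208: 7 bp
  208→222: 14 bp
  222→226: 4 bp
  226→233: 7 bp
  233→254: 21 bp
  254→10 (wrap): 259-254+10 = 15 bp

[4,4,4,5,7,7,7,7,7,8,8,9,10,10,10,14,14,15,15,16,17,18,21,22]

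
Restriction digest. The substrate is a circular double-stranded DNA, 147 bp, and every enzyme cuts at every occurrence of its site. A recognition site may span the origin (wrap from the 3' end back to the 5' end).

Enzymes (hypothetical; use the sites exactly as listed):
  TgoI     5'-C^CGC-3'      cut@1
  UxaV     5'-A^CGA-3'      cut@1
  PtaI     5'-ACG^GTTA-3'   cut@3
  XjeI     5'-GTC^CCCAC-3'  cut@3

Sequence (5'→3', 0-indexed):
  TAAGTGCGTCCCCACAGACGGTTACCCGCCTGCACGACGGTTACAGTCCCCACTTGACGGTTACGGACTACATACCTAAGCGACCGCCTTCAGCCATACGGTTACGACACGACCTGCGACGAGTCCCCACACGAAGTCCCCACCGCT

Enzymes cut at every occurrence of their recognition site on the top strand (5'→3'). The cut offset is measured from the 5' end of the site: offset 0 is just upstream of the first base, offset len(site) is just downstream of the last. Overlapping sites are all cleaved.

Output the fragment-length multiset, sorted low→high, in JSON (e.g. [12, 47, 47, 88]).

[4,5,5,5,6,6,6,7,8,9,10,10,11,14,16,25]

Site scan:
  TgoI CCGC/1: at [25, 83, 142] ⇒ [26, 84, 143]
  UxaV ACGA/1: at [33, 103, 108, 118, 130] ⇒ [34, 104, 109, 119, 131]
  PtaI ACGGTTA/3: at [17, 36, 56, 97] ⇒ [20, 39, 59, 100]
  XjeI GTCCCCAC/3: at [7, 45, 122, 135] ⇒ [10, 48, 125, 138]

Pooled cuts: [10, 20, 26, 34, 39, 48, 59, 84, 100, 104, 109, 119, 125, 131, 138, 143]

Fragments:
  10→20: 10 bp
  20→26: 6 bp
  26→34: 8 bp
  34→39: 5 bp
  39→48: 9 bp
  48→59: 11 bp
  59→84: 25 bp
  84→100: 16 bp
  100→104: 4 bp
  104→109: 5 bp
  109→119: 10 bp
  119→125: 6 bp
  125→131: 6 bp
  131→138: 7 bp
  138→143: 5 bp
  143→10 (wrap): 147-143+10 = 14 bp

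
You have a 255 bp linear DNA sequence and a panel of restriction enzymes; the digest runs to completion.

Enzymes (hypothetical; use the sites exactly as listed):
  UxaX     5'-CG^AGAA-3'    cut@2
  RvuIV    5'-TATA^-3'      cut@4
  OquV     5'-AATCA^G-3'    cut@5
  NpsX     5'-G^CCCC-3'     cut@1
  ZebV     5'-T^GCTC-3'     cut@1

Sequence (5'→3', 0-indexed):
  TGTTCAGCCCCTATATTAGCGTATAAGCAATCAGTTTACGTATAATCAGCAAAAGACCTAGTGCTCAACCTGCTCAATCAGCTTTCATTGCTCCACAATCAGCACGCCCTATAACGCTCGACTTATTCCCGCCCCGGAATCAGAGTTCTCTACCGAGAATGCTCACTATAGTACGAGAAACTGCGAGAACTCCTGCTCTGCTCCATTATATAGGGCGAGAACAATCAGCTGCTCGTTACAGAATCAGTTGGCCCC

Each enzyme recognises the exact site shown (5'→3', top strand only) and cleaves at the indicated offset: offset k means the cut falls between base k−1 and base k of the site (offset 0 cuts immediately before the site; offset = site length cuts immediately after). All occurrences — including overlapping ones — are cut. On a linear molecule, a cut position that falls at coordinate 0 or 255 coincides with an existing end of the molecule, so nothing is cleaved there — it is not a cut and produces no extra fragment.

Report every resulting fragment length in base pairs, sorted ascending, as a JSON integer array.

Scan for sites:
  UxaX CGAGAA/2: at [153, 173, 183, 215] ⇒ [155, 175, 185, 217]
  RvuIV TATA/4: at [11, 21, 40, 109, 166, 206, 208] ⇒ [15, 25, 44, 113, 170, 210, 212]
  OquV AATCAG/5: at [28, 43, 75, 96, 137, 222, 241] ⇒ [33, 48, 80, 101, 142, 227, 246]
  NpsX GCCCC/1: at [6, 130, 250] ⇒ [7, 131, 251]
  ZebV TGCTC/1: at [61, 70, 88, 159, 193, 198, 229] ⇒ [62, 71, 89, 160, 194, 199, 230]

Pooled cuts: [7, 15, 25, 33, 44, 48, 62, 71, 80, 89, 101, 113, 131, 142, 155, 160, 170, 175, 185, 194, 199, 210, 212, 217, 227, 230, 246, 251]

Fragment lengths:
  [0,7): 7 bp
  [7,15): 8 bp
  [15,25): 10 bp
  [25,33): 8 bp
  [33,44): 11 bp
  [44,48): 4 bp
  [48,62): 14 bp
  [62,71): 9 bp
  [71,80): 9 bp
  [80,89): 9 bp
  [89,101): 12 bp
  [101,113): 12 bp
  [113,131): 18 bp
  [131,142): 11 bp
  [142,155): 13 bp
  [155,160): 5 bp
  [160,170): 10 bp
  [170,175): 5 bp
  [175,185): 10 bp
  [185,194): 9 bp
  [194,199): 5 bp
  [199,210): 11 bp
  [210,212): 2 bp
  [212,217): 5 bp
  [217,227): 10 bp
  [227,230): 3 bp
  [230,246): 16 bp
  [246,251): 5 bp
  [251,255): 4 bp

[2,3,4,4,5,5,5,5,5,7,8,8,9,9,9,9,10,10,10,10,11,11,11,12,12,13,14,16,18]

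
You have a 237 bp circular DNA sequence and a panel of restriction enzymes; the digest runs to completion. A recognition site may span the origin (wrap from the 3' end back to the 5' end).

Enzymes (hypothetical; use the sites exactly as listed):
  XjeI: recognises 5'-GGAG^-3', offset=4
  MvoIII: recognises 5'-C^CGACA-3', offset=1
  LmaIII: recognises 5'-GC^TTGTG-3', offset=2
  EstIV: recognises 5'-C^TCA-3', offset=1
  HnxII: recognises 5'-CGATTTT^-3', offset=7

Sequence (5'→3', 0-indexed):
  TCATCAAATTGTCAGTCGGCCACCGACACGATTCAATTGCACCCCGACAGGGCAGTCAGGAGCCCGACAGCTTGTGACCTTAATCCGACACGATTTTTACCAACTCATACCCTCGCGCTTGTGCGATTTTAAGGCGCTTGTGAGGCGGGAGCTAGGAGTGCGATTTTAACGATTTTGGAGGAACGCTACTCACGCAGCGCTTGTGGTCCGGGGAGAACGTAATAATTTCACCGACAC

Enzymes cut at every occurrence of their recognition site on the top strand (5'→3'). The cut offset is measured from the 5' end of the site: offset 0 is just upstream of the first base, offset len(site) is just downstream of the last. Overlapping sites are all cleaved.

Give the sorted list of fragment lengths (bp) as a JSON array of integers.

Site scan:
  XjeI (GGAG, off=4): starts [58, 147, 154, 176, 211] → cuts [62, 151, 158, 180, 215]
  MvoIII (CCGACA, off=1): starts [22, 43, 63, 84, 230] → cuts [23, 44, 64, 85, 231]
  LmaIII (GCTTGTG, off=2): starts [69, 116, 135, 198] → cuts [71, 118, 137, 200]
  EstIV (CTCA, off=1): starts [103, 188, 236] → cuts [0, 104, 189]
  HnxII (CGATTTT, off=7): starts [90, 123, 160, 169] → cuts [97, 130, 167, 176]

All cut coordinates (distinct, sorted): [0, 23, 44, 62, 64, 71, 85, 97, 104, 118, 130, 137, 151, 158, 167, 176, 180, 189, 200, 215, 231]

Fragment lengths:
  0→23: 23 bp
  23→44: 21 bp
  44→62: 18 bp
  62→64: 2 bp
  64→71: 7 bp
  71→85: 14 bp
  85→97: 12 bp
  97→104: 7 bp
  104→118: 14 bp
  118→130: 12 bp
  130→137: 7 bp
  137→151: 14 bp
  151→158: 7 bp
  158→167: 9 bp
  167→176: 9 bp
  176→180: 4 bp
  180→189: 9 bp
  189→200: 11 bp
  200→215: 15 bp
  215→231: 16 bp
  231→0 (wrap): 237-231+0 = 6 bp

[2,4,6,7,7,7,7,9,9,9,11,12,12,14,14,14,15,16,18,21,23]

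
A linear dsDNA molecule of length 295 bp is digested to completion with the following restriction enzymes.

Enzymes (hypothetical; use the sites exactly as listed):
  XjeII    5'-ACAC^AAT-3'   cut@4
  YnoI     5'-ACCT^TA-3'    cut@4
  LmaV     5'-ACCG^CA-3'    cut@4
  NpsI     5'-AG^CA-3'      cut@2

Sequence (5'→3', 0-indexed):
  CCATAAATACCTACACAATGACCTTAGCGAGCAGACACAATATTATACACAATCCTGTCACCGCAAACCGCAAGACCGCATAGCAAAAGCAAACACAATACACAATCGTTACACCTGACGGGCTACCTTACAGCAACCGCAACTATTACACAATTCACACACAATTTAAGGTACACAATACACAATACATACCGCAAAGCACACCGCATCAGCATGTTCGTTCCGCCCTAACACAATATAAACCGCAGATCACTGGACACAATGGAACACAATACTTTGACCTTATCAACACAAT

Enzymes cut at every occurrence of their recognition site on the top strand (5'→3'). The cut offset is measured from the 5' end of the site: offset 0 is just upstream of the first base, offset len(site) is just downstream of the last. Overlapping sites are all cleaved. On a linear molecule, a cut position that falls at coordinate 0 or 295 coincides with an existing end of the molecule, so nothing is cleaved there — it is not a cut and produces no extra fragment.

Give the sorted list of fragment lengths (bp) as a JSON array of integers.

[3,5,5,5,6,6,6,7,7,7,7,7,7,7,8,8,9,10,11,11,11,12,12,13,13,14,15,16,22,25]

Scan for sites:
  XjeII (ACACAAT, off=4): starts [12, 34, 46, 92, 99, 147, 158, 172, 179, 230, 256, 266, 288] → cuts [16, 38, 50, 96, 103, 151, 162, 176, 183, 234, 260, 270, 292]
  YnoI (ACCTTA, off=4): starts [20, 124, 279] → cuts [24, 128, 283]
  LmaV (ACCGCA, off=4): starts [59, 66, 74, 135, 190, 202, 241] → cuts [63, 70, 78, 139, 194, 206, 245]
  NpsI (AGCA, off=2): starts [29, 81, 87, 131, 197, 210] → cuts [31, 83, 89, 133, 199, 212]

All cut coordinates (distinct, sorted): [16, 24, 31, 38, 50, 63, 70, 78, 83, 89, 96, 103, 128, 133, 139, 151, 162, 176, 183, 194, 199, 206, 212, 234, 245, 260, 270, 283, 292]

Fragment lengths:
  [0,16): 16 bp
  [16,24): 8 bp
  [24,31): 7 bp
  [31,38): 7 bp
  [38,50): 12 bp
  [50,63): 13 bp
  [63,70): 7 bp
  [70,78): 8 bp
  [78,83): 5 bp
  [83,89): 6 bp
  [89,96): 7 bp
  [96,103): 7 bp
  [103,128): 25 bp
  [128,133): 5 bp
  [133,139): 6 bp
  [139,151): 12 bp
  [151,162): 11 bp
  [162,176): 14 bp
  [176,183): 7 bp
  [183,194): 11 bp
  [194,199): 5 bp
  [199,206): 7 bp
  [206,212): 6 bp
  [212,234): 22 bp
  [234,245): 11 bp
  [245,260): 15 bp
  [260,270): 10 bp
  [270,283): 13 bp
  [283,292): 9 bp
  [292,295): 3 bp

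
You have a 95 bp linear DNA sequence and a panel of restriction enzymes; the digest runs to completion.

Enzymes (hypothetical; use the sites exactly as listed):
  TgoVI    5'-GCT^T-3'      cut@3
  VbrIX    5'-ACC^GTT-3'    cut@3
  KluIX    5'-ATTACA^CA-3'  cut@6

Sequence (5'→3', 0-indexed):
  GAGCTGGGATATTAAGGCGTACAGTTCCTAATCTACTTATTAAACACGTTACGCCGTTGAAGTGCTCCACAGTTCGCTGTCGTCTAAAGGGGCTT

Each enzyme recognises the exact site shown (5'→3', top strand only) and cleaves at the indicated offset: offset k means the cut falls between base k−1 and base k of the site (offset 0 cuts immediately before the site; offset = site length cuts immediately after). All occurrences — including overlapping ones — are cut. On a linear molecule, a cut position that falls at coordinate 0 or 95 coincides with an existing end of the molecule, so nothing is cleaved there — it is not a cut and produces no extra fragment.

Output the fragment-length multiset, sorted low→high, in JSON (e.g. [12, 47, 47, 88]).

Per-enzyme occurrences:
  TgoVI (GCTT, off=3): starts [91] → cuts [94]
  VbrIX (ACCGTT, off=3): no sites
  KluIX (ATTACACA, off=6): no sites

Pooled cuts: [94]

Fragments:
  [0,94): 94 bp
  [94,95): 1 bp

[1,94]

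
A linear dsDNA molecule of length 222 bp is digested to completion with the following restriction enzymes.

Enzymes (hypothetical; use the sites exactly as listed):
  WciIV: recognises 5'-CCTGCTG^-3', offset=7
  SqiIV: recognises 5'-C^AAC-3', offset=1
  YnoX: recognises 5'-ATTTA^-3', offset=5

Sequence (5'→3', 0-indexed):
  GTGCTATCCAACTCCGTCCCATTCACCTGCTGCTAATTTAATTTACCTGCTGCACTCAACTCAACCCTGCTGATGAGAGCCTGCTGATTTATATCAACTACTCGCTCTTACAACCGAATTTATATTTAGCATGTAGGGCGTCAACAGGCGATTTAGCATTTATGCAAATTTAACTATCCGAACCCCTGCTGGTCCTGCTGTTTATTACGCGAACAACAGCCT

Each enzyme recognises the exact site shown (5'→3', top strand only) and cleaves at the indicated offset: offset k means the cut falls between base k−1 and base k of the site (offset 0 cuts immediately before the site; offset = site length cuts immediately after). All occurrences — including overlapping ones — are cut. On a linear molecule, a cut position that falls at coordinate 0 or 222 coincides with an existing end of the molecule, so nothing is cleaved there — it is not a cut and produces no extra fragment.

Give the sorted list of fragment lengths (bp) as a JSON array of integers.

Per-enzyme occurrences:
  WciIV (CCTGCTG, off=7): starts [25, 45, 65, 79, 184, 193] → cuts [32, 52, 72, 86, 191, 200]
  SqiIV (CAAC, off=1): starts [8, 56, 61, 94, 110, 141, 213] → cuts [9, 57, 62, 95, 111, 142, 214]
  YnoX (ATTTA, off=5): starts [35, 40, 86, 117, 123, 150, 157, 167] → cuts [40, 45, 91, 122, 128, 155, 162, 172]

All cut coordinates (distinct, sorted): [9, 32, 40, 45, 52, 57, 62, 72, 86, 91, 95, 111, 122, 128, 142, 155, 162, 172, 191, 200, 214]

Fragments:
  [0,9): 9 bp
  [9,32): 23 bp
  [32,40): 8 bp
  [40,45): 5 bp
  [45,52): 7 bp
  [52,57): 5 bp
  [57,62): 5 bp
  [62,72): 10 bp
  [72,86): 14 bp
  [86,91): 5 bp
  [91,95): 4 bp
  [95,111): 16 bp
  [111,122): 11 bp
  [122,128): 6 bp
  [128,142): 14 bp
  [142,155): 13 bp
  [155,162): 7 bp
  [162,172): 10 bp
  [172,191): 19 bp
  [191,200): 9 bp
  [200,214): 14 bp
  [214,222): 8 bp

[4,5,5,5,5,6,7,7,8,8,9,9,10,10,11,13,14,14,14,16,19,23]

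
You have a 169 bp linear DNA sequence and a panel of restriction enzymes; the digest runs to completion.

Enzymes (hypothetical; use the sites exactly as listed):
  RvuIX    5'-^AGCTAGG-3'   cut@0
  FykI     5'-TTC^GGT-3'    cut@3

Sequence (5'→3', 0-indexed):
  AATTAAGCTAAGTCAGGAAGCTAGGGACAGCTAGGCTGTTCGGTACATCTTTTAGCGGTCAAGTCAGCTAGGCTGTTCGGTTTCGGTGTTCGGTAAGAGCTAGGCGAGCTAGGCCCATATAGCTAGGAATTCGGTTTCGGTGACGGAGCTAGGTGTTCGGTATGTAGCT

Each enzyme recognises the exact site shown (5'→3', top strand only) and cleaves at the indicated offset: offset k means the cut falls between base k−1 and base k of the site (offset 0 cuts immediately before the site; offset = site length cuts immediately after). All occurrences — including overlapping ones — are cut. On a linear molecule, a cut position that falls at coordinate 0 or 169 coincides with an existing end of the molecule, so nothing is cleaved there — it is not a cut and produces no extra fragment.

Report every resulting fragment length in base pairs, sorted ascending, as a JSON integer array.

[6,6,6,7,8,9,10,11,12,12,13,13,14,18,24]

Site scan:
  RvuIX AGCTAGG/0: at [18, 28, 65, 97, 106, 120, 146] ⇒ [18, 28, 65, 97, 106, 120, 146]
  FykI TTCGGT/3: at [38, 75, 81, 88, 129, 135, 155] ⇒ [41, 78, 84, 91, 132, 138, 158]

Pooled cuts: [18, 28, 41, 65, 78, 84, 91, 97, 106, 120, 132, 138, 146, 158]

Fragment lengths:
  [0,18): 18 bp
  [18,28): 10 bp
  [28,41): 13 bp
  [41,65): 24 bp
  [65,78): 13 bp
  [78,84): 6 bp
  [84,91): 7 bp
  [91,97): 6 bp
  [97,106): 9 bp
  [106,120): 14 bp
  [120,132): 12 bp
  [132,138): 6 bp
  [138,146): 8 bp
  [146,158): 12 bp
  [158,169): 11 bp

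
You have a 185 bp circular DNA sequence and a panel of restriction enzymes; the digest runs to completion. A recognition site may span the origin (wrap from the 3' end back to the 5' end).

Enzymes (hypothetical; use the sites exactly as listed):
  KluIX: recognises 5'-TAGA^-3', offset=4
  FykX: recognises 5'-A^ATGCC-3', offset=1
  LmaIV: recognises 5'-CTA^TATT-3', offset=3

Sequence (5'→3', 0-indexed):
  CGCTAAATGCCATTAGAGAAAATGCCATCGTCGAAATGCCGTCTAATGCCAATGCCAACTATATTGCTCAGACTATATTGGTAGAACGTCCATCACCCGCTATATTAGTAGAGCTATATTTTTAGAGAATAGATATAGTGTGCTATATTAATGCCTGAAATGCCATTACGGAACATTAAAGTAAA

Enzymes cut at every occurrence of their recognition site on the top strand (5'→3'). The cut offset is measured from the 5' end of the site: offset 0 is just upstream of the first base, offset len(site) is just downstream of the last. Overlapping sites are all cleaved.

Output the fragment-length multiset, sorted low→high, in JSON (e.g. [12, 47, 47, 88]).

[4,4,5,6,7,9,10,10,10,10,10,11,12,14,14,17,32]

Site scan:
  KluIX (TAGA, off=4): starts [13, 81, 108, 122, 129] → cuts [17, 85, 112, 126, 133]
  FykX (AATGCC, off=1): starts [5, 20, 34, 44, 50, 149, 158] → cuts [6, 21, 35, 45, 51, 150, 159]
  LmaIV (CTATATT, off=3): starts [58, 72, 99, 113, 142] → cuts [61, 75, 102, 116, 145]

All cut coordinates (distinct, sorted): [6, 17, 21, 35, 45, 51, 61, 75, 85, 102, 112, 116, 126, 133, 145, 150, 159]

Fragment lengths:
  6→17: 11 bp
  17→21: 4 bp
  21→35: 14 bp
  35→45: 10 bp
  45→51: 6 bp
  51→61: 10 bp
  61→75: 14 bp
  75→85: 10 bp
  85→102: 17 bp
  102→112: 10 bp
  112→116: 4 bp
  116→126: 10 bp
  126→133: 7 bp
  133→145: 12 bp
  145→150: 5 bp
  150→159: 9 bp
  159→6 (wrap): 185-159+6 = 32 bp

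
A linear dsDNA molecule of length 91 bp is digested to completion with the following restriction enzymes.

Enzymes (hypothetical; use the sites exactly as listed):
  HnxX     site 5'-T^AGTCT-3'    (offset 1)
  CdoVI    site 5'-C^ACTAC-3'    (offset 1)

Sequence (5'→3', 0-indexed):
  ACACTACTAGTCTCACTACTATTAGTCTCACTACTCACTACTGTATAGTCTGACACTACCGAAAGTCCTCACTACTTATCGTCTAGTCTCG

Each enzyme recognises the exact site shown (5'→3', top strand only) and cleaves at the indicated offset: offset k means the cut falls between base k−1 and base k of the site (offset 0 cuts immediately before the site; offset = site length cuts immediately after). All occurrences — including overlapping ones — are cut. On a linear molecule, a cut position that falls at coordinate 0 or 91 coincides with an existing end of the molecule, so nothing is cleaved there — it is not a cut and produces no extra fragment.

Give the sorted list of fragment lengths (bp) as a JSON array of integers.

Scan for sites:
  HnxX (TAGTCT, off=1): starts [7, 22, 45, 83] → cuts [8, 23, 46, 84]
  CdoVI (CACTAC, off=1): starts [1, 13, 28, 35, 53, 69] → cuts [2, 14, 29, 36, 54, 70]

Pooled cuts: [2, 8, 14, 23, 29, 36, 46, 54, 70, 84]

Fragments:
  [0,2): 2 bp
  [2,8): 6 bp
  [8,14): 6 bp
  [14,23): 9 bp
  [23,29): 6 bp
  [29,36): 7 bp
  [36,46): 10 bp
  [46,54): 8 bp
  [54,70): 16 bp
  [70,84): 14 bp
  [84,91): 7 bp

[2,6,6,6,7,7,8,9,10,14,16]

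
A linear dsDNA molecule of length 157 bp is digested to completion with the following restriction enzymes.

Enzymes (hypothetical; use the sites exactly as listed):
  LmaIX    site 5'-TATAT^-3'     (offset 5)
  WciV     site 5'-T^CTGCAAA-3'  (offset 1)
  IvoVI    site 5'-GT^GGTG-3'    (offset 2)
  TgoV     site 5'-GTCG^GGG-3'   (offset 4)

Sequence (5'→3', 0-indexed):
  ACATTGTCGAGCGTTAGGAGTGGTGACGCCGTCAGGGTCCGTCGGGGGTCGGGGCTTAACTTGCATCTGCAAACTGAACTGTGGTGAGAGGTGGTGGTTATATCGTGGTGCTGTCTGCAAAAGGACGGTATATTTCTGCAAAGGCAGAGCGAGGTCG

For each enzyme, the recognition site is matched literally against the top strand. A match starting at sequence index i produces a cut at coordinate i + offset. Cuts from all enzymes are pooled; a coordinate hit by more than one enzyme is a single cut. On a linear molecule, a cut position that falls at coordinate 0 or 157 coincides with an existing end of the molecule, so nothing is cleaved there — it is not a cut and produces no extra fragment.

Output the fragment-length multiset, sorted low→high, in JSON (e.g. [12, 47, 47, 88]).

Site scan:
  LmaIX (TATAT, off=5): starts [98, 128] → cuts [103, 133]
  WciV (TCTGCAAA, off=1): starts [65, 113, 134] → cuts [66, 114, 135]
  IvoVI (GTGGTG, off=2): starts [19, 80, 90, 104] → cuts [21, 82, 92, 106]
  TgoV (GTCGGGG, off=4): starts [40, 47] → cuts [44, 51]

Pooled cuts: [21, 44, 51, 66, 82, 92, 103, 106, 114, 133, 135]

Fragments:
  [0,21): 21 bp
  [21,44): 23 bp
  [44,51): 7 bp
  [51,66): 15 bp
  [66,82): 16 bp
  [82,92): 10 bp
  [92,103): 11 bp
  [103,106): 3 bp
  [106,114): 8 bp
  [114,133): 19 bp
  [133,135): 2 bp
  [135,157): 22 bp

[2,3,7,8,10,11,15,16,19,21,22,23]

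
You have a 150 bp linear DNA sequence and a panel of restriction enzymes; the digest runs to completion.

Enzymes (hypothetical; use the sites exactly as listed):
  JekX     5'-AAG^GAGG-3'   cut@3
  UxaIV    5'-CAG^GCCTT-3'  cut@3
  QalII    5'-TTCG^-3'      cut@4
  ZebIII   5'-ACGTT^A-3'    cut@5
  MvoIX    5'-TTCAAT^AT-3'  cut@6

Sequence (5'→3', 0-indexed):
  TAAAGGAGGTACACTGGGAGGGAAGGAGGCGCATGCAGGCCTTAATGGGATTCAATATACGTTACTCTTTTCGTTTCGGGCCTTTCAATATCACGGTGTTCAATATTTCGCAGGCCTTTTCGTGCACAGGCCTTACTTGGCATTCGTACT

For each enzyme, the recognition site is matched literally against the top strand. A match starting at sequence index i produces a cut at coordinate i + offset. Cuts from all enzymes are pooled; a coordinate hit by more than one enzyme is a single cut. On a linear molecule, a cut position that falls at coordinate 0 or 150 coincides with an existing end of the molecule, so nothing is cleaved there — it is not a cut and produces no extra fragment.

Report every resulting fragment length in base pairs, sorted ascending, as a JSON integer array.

Per-enzyme occurrences:
  JekX (AAGGAGG, off=3): starts [2, 22] → cuts [5, 25]
  UxaIV (CAGGCCTT, off=3): starts [35, 110, 126] → cuts [38, 113, 129]
  QalII (TTCG, off=4): starts [69, 74, 106, 118, 142] → cuts [73, 78, 110, 122, 146]
  ZebIII (ACGTTA, off=5): starts [58] → cuts [63]
  MvoIX (TTCAATAT, off=6): starts [50, 83, 98] → cuts [56, 89, 104]

All cut coordinates (distinct, sorted): [5, 25, 38, 56, 63, 73, 78, 89, 104, 110, 113, 122, 129, 146]

Fragment lengths:
  [0,5): 5 bp
  [5,25): 20 bp
  [25,38): 13 bp
  [38,56): 18 bp
  [56,63): 7 bp
  [63,73): 10 bp
  [73,78): 5 bp
  [78,89): 11 bp
  [89,104): 15 bp
  [104,110): 6 bp
  [110,113): 3 bp
  [113,122): 9 bp
  [122,129): 7 bp
  [129,146): 17 bp
  [146,150): 4 bp

[3,4,5,5,6,7,7,9,10,11,13,15,17,18,20]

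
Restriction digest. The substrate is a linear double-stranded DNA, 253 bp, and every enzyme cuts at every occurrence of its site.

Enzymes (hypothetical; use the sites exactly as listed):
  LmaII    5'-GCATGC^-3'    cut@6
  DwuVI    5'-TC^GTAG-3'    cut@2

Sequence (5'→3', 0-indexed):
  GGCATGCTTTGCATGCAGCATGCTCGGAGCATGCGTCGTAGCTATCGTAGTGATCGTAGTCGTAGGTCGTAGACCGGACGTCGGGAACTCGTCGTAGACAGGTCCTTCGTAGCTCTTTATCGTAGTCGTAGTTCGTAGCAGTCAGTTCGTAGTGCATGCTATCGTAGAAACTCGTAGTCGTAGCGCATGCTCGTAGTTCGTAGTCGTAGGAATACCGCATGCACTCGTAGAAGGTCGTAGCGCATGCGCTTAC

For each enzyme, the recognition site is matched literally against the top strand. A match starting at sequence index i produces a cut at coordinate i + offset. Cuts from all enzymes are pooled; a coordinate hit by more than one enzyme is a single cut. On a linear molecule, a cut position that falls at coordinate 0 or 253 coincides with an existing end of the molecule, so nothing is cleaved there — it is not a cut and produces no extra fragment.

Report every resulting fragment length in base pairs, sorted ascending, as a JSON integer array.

[2,3,4,4,6,6,6,6,6,7,7,7,7,7,9,9,9,10,10,11,11,11,11,13,14,15,17,25]

Site scan:
  LmaII (GCATGC, off=6): starts [1, 10, 17, 28, 153, 184, 216, 241] → cuts [7, 16, 23, 34, 159, 190, 222, 247]
  DwuVI (TCGTAG, off=2): starts [35, 44, 53, 59, 66, 91, 106, 119, 125, 132, 146, 161, 171, 177, 190, 197, 203, 224, 234] → cuts [37, 46, 55, 61, 68, 93, 108, 121, 127, 134, 148, 163, 173, 179, 192, 199, 205, 226, 236]

Pooled cuts: [7, 16, 23, 34, 37, 46, 55, 61, 68, 93, 108, 121, 127, 134, 148, 159, 163, 173, 179, 190, 192, 199, 205, 222, 226, 236, 247]

Fragments:
  [0,7): 7 bp
  [7,16): 9 bp
  [16,23): 7 bp
  [23,34): 11 bp
  [34,37): 3 bp
  [37,46): 9 bp
  [46,55): 9 bp
  [55,61): 6 bp
  [61,68): 7 bp
  [68,93): 25 bp
  [93,108): 15 bp
  [108,121): 13 bp
  [121,127): 6 bp
  [127,134): 7 bp
  [134,148): 14 bp
  [148,159): 11 bp
  [159,163): 4 bp
  [163,173): 10 bp
  [173,179): 6 bp
  [179,190): 11 bp
  [190,192): 2 bp
  [192,199): 7 bp
  [199,205): 6 bp
  [205,222): 17 bp
  [222,226): 4 bp
  [226,236): 10 bp
  [236,247): 11 bp
  [247,253): 6 bp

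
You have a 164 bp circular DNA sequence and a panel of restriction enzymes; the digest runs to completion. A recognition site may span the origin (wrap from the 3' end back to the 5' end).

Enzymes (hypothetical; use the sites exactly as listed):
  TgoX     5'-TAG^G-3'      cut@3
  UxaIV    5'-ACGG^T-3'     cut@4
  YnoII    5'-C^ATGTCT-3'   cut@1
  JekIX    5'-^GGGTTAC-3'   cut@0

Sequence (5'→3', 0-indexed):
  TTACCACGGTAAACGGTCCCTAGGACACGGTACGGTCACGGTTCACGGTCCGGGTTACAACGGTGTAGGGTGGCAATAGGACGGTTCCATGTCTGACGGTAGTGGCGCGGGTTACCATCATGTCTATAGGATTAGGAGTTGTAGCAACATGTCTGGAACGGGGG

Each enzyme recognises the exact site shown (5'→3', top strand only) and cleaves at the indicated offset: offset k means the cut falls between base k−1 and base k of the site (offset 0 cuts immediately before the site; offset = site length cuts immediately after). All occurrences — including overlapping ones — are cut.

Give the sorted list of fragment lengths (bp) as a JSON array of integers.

Per-enzyme occurrences:
  TgoX (TAGG, off=3): starts [20, 65, 76, 126, 132] → cuts [23, 68, 79, 129, 135]
  UxaIV (ACGGT, off=4): starts [5, 12, 26, 31, 37, 44, 59, 80, 95] → cuts [9, 16, 30, 35, 41, 48, 63, 84, 99]
  YnoII (CATGTCT, off=1): starts [87, 118, 147] → cuts [88, 119, 148]
  JekIX (GGGTTAC, off=0): starts [51, 108, 161] → cuts [51, 108, 161]

All cut coordinates (distinct, sorted): [9, 16, 23, 30, 35, 41, 48, 51, 63, 68, 79, 84, 88, 99, 108, 119, 129, 135, 148, 161]

Fragment lengths:
  9→16: 7 bp
  16→23: 7 bp
  23→30: 7 bp
  30→35: 5 bp
  35→41: 6 bp
  41→48: 7 bp
  48→51: 3 bp
  51→63: 12 bp
  63→68: 5 bp
  68→79: 11 bp
  79→84: 5 bp
  84→88: 4 bp
  88→99: 11 bp
  99→108: 9 bp
  108→119: 11 bp
  119→129: 10 bp
  129→135: 6 bp
  135→148: 13 bp
  148→161: 13 bp
  161→9 (wrap): 164-161+9 = 12 bp

[3,4,5,5,5,6,6,7,7,7,7,9,10,11,11,11,12,12,13,13]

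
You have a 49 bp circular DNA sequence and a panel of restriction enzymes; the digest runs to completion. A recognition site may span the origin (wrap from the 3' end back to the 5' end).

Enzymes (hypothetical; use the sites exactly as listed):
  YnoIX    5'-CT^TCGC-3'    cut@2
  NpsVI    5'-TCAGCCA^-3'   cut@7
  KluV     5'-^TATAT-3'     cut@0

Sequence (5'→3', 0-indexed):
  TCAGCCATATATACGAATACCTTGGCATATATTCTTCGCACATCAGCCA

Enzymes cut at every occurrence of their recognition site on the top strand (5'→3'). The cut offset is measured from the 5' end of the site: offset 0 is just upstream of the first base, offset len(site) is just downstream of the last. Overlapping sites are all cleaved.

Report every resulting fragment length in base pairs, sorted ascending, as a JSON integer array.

[7,8,14,20]

Scan for sites:
  YnoIX (CTTCGC, off=2): starts [33] → cuts [35]
  NpsVI (TCAGCCA, off=7): starts [0, 42] → cuts [0, 7]
  KluV (TATAT, off=0): starts [7, 27] → cuts [7, 27]

All cut coordinates (distinct, sorted): [0, 7, 27, 35]

Fragment lengths:
  0→7: 7 bp
  7→27: 20 bp
  27→35: 8 bp
  35→0 (wrap): 49-35+0 = 14 bp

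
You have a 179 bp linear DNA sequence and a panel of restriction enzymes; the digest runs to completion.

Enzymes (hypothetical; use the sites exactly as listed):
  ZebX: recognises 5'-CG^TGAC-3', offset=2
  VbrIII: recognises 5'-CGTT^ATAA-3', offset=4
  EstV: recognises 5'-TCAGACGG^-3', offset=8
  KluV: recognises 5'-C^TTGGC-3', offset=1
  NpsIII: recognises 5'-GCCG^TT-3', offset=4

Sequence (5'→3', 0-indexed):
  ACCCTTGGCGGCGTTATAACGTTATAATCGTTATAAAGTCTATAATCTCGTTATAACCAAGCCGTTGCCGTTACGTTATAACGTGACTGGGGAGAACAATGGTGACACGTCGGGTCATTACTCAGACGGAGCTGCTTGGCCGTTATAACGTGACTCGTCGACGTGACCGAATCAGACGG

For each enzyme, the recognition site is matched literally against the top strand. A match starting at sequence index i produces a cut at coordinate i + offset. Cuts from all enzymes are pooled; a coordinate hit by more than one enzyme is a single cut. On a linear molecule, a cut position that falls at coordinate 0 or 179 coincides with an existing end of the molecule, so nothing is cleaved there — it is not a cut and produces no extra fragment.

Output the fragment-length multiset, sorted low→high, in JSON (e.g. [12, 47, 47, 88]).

[2,4,6,6,6,6,7,7,8,9,11,12,13,16,20,46]

Per-enzyme occurrences:
  ZebX (CGTGAC, off=2): starts [81, 148, 161] → cuts [83, 150, 163]
  VbrIII (CGTTATAA, off=4): starts [11, 19, 28, 48, 73, 140] → cuts [15, 23, 32, 52, 77, 144]
  EstV (TCAGACGG, off=8): starts [121, 171] → cuts [129] (position 179 is a terminus of the linear molecule — no cut)
  KluV (CTTGGC, off=1): starts [3, 134] → cuts [4, 135]
  NpsIII (GCCGTT, off=4): starts [60, 66, 138] → cuts [64, 70, 142]

All cut coordinates (distinct, sorted): [4, 15, 23, 32, 52, 64, 70, 77, 83, 129, 135, 142, 144, 150, 163]

Fragment lengths:
  [0,4): 4 bp
  [4,15): 11 bp
  [15,23): 8 bp
  [23,32): 9 bp
  [32,52): 20 bp
  [52,64): 12 bp
  [64,70): 6 bp
  [70,77): 7 bp
  [77,83): 6 bp
  [83,129): 46 bp
  [129,135): 6 bp
  [135,142): 7 bp
  [142,144): 2 bp
  [144,150): 6 bp
  [150,163): 13 bp
  [163,179): 16 bp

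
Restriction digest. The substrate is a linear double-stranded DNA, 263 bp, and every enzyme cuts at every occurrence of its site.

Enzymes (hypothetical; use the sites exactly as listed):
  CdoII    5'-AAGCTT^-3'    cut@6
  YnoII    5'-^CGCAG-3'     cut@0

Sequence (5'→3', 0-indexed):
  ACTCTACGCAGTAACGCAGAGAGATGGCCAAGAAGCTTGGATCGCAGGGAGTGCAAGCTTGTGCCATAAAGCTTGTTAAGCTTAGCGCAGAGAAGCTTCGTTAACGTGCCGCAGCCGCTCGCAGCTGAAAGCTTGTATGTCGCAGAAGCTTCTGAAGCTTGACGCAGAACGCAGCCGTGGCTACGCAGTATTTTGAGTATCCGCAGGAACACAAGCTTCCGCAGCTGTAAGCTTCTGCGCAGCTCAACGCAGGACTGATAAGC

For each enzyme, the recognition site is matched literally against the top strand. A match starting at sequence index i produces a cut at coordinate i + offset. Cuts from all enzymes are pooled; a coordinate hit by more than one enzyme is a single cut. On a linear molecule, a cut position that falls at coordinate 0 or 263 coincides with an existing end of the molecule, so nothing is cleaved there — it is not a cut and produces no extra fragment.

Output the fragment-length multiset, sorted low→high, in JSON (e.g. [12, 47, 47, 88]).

[1,2,2,3,4,6,6,7,8,9,9,10,10,11,11,13,14,14,15,15,16,17,18,18,24]

Scan for sites:
  CdoII AAGCTT/6: at [32, 54, 68, 77, 92, 128, 145, 154, 212, 228] ⇒ [38, 60, 74, 83, 98, 134, 151, 160, 218, 234]
  YnoII CGCAG/0: at [6, 14, 42, 85, 109, 119, 140, 162, 169, 183, 201, 219, 237, 247] ⇒ [6, 14, 42, 85, 109, 119, 140, 162, 169, 183, 201, 219, 237, 247]

Pooled cuts: [6, 14, 38, 42, 60, 74, 83, 85, 98, 109, 119, 134, 140, 151, 160, 162, 169, 183, 201, 218, 219, 234, 237, 247]

Fragment lengths:
  [0,6): 6 bp
  [6,14): 8 bp
  [14,38): 24 bp
  [38,42): 4 bp
  [42,60): 18 bp
  [60,74): 14 bp
  [74,83): 9 bp
  [83,85): 2 bp
  [85,98): 13 bp
  [98,109): 11 bp
  [109,119): 10 bp
  [119,134): 15 bp
  [134,140): 6 bp
  [140,151): 11 bp
  [151,160): 9 bp
  [160,162): 2 bp
  [162,169): 7 bp
  [169,183): 14 bp
  [183,201): 18 bp
  [201,218): 17 bp
  [218,219): 1 bp
  [219,234): 15 bp
  [234,237): 3 bp
  [237,247): 10 bp
  [247,263): 16 bp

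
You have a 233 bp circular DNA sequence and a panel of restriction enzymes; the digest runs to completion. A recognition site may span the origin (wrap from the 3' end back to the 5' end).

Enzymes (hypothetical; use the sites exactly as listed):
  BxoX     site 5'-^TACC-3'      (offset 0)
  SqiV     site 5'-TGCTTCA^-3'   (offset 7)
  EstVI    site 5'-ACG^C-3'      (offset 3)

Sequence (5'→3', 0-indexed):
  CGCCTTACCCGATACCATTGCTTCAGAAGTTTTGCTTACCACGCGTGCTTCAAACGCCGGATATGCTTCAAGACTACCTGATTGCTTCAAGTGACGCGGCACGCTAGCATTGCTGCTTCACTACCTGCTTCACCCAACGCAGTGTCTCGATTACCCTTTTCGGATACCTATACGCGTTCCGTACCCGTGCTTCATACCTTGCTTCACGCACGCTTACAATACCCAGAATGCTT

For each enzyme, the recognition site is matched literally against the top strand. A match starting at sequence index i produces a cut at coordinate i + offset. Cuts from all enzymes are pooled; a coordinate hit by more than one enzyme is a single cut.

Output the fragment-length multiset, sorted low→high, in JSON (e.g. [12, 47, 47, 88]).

Site scan:
  BxoX (TACC, off=0): starts [5, 12, 36, 74, 121, 151, 164, 181, 194, 219] → cuts [5, 12, 36, 74, 121, 151, 164, 181, 194, 219]
  SqiV (TGCTTCA, off=7): starts [18, 45, 63, 82, 113, 125, 187, 199] → cuts [25, 52, 70, 89, 120, 132, 194, 206]
  EstVI (ACGC, off=3): starts [40, 53, 93, 100, 136, 171, 205, 209] → cuts [43, 56, 96, 103, 139, 174, 208, 212]

All cut coordinates (distinct, sorted): [5, 12, 25, 36, 43, 52, 56, 70, 74, 89, 96, 103, 120, 121, 132, 139, 151, 164, 174, 181, 194, 206, 208, 212, 219]

Fragment lengths:
  5→12: 7 bp
  12→25: 13 bp
  25→36: 11 bp
  36→43: 7 bp
  43→52: 9 bp
  52→56: 4 bp
  56→70: 14 bp
  70→74: 4 bp
  74→89: 15 bp
  89→96: 7 bp
  96→103: 7 bp
  103→120: 17 bp
  120→121: 1 bp
  121→132: 11 bp
  132→139: 7 bp
  139→151: 12 bp
  151→164: 13 bp
  164→174: 10 bp
  174→181: 7 bp
  181→194: 13 bp
  194→206: 12 bp
  206→208: 2 bp
  208→212: 4 bp
  212→219: 7 bp
  219→5 (wrap): 233-219+5 = 19 bp

[1,2,4,4,4,7,7,7,7,7,7,7,9,10,11,11,12,12,13,13,13,14,15,17,19]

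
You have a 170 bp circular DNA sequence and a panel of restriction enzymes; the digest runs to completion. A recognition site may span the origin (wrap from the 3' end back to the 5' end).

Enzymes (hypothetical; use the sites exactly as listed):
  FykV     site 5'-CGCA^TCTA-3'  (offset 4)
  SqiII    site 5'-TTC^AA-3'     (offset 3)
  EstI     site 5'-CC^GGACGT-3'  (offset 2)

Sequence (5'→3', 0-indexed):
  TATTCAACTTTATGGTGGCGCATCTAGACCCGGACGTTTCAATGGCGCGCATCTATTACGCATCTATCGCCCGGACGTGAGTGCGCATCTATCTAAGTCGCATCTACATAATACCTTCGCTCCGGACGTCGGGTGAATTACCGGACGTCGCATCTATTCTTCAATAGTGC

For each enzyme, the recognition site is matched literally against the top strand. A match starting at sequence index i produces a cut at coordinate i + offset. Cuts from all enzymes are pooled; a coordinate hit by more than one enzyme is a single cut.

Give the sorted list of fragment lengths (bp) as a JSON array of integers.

Scan for sites:
  FykV CGCATCTA/4: at [18, 47, 58, 83, 98, 148] ⇒ [22, 51, 62, 87, 102, 152]
  SqiII TTCAA/3: at [2, 37, 159] ⇒ [5, 40, 162]
  EstI CCGGACGT/2: at [29, 70, 121, 140] ⇒ [31, 72, 123, 142]

All cut coordinates (distinct, sorted): [5, 22, 31, 40, 51, 62, 72, 87, 102, 123, 142, 152, 162]

Fragments:
  5→22: 17 bp
  22→31: 9 bp
  31→40: 9 bp
  40→51: 11 bp
  51→62: 11 bp
  62→72: 10 bp
  72→87: 15 bp
  87→102: 15 bp
  102→123: 21 bp
  123→142: 19 bp
  142→152: 10 bp
  152→162: 10 bp
  162→5 (wrap): 170-162+5 = 13 bp

[9,9,10,10,10,11,11,13,15,15,17,19,21]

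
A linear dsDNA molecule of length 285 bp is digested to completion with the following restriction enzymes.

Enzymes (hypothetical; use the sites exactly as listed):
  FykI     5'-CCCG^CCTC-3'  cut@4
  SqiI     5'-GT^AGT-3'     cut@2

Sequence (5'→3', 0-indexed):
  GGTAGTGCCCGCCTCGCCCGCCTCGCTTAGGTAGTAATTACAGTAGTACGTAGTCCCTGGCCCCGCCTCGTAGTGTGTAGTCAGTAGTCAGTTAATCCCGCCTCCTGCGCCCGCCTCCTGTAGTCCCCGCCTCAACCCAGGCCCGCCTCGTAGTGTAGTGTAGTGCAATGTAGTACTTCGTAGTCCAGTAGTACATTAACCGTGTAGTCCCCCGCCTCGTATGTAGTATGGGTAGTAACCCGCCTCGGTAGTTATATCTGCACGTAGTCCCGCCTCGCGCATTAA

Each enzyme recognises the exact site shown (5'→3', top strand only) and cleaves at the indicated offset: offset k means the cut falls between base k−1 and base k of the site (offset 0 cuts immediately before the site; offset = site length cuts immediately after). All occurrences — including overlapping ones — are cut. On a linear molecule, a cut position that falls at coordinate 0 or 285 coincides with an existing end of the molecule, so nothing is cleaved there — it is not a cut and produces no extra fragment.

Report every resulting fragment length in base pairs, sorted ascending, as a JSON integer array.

[3,5,5,6,6,7,7,7,7,7,8,8,8,8,9,9,9,9,10,10,10,12,12,13,13,14,15,16,16,16]

Scan for sites:
  FykI (CCCGCCTC, off=4): starts [7, 16, 61, 96, 109, 125, 141, 210, 238, 268] → cuts [11, 20, 65, 100, 113, 129, 145, 214, 242, 272]
  SqiI (GTAGT, off=2): starts [1, 30, 42, 49, 69, 76, 83, 119, 149, 154, 159, 169, 179, 187, 203, 222, 231, 247, 263] → cuts [3, 32, 44, 51, 71, 78, 85, 121, 151, 156, 161, 171, 181, 189, 205, 224, 233, 249, 265]

Pooled cuts: [3, 11, 20, 32, 44, 51, 65, 71, 78, 85, 100, 113, 121, 129, 145, 151, 156, 161, 171, 181, 189, 205, 214, 224, 233, 242, 249, 265, 272]

Fragment lengths:
  [0,3): 3 bp
  [3,11): 8 bp
  [11,20): 9 bp
  [20,32): 12 bp
  [32,44): 12 bp
  [44,51): 7 bp
  [51,65): 14 bp
  [65,71): 6 bp
  [71,78): 7 bp
  [78,85): 7 bp
  [85,100): 15 bp
  [100,113): 13 bp
  [113,121): 8 bp
  [121,129): 8 bp
  [129,145): 16 bp
  [145,151): 6 bp
  [151,156): 5 bp
  [156,161): 5 bp
  [161,171): 10 bp
  [171,181): 10 bp
  [181,189): 8 bp
  [189,205): 16 bp
  [205,214): 9 bp
  [214,224): 10 bp
  [224,233): 9 bp
  [233,242): 9 bp
  [242,249): 7 bp
  [249,265): 16 bp
  [265,272): 7 bp
  [272,285): 13 bp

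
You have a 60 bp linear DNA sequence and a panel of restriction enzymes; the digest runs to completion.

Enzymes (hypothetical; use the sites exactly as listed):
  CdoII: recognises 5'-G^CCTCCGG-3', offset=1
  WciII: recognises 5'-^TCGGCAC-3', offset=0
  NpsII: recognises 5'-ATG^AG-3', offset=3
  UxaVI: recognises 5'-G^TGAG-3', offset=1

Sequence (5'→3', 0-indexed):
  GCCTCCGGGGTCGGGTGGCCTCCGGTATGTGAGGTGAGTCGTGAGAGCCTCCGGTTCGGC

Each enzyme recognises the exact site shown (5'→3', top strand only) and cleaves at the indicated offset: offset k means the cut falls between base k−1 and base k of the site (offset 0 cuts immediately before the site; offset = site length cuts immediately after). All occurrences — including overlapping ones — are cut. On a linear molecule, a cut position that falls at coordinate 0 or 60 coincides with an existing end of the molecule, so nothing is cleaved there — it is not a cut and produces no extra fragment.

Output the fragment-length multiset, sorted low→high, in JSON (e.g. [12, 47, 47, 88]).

Per-enzyme occurrences:
  CdoII GCCTCCGG/1: at [0, 17, 46] ⇒ [1, 18, 47]
  WciII (TCGGCAC, off=0): no sites
  NpsII (ATGAG, off=3): no sites
  UxaVI GTGAG/1: at [28, 33, 40] ⇒ [29, 34, 41]

All cut coordinates (distinct, sorted): [1, 18, 29, 34, 41, 47]

Fragment lengths:
  [0,1): 1 bp
  [1,18): 17 bp
  [18,29): 11 bp
  [29,34): 5 bp
  [34,41): 7 bp
  [41,47): 6 bp
  [47,60): 13 bp

[1,5,6,7,11,13,17]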